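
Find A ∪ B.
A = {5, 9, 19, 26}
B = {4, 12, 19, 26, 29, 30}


A ∪ B = all elements in A or B (or both)
A = {5, 9, 19, 26}
B = {4, 12, 19, 26, 29, 30}
A ∪ B = {4, 5, 9, 12, 19, 26, 29, 30}

A ∪ B = {4, 5, 9, 12, 19, 26, 29, 30}


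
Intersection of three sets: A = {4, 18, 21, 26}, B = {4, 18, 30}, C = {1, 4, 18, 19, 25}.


A ∩ B = {4, 18}
(A ∩ B) ∩ C = {4, 18}

A ∩ B ∩ C = {4, 18}


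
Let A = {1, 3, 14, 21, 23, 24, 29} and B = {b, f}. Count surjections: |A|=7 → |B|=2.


n = |A| = 7, k = |B| = 2. Surjections via inclusion-exclusion:
S(n,k) = Σ(-1)^i × C(k,i) × (k-i)^n, i=0 to k
i=0: (-1)^0×C(2,0)×2^7 = 128
i=1: (-1)^1×C(2,1)×1^7 = -2
i=2: (-1)^2×C(2,2)×0^7 = 0
Total = 126

Number of surjections = 126


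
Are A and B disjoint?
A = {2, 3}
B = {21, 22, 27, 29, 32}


Disjoint means A ∩ B = ∅.
A ∩ B = ∅
A ∩ B = ∅, so A and B are disjoint.

Yes, A and B are disjoint


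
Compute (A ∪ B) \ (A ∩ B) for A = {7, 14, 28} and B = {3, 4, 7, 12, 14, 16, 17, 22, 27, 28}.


A △ B = (A \ B) ∪ (B \ A) = elements in exactly one of A or B
A \ B = ∅
B \ A = {3, 4, 12, 16, 17, 22, 27}
A △ B = {3, 4, 12, 16, 17, 22, 27}

A △ B = {3, 4, 12, 16, 17, 22, 27}


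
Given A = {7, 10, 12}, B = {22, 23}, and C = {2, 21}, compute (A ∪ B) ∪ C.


A ∪ B = {7, 10, 12, 22, 23}
(A ∪ B) ∪ C = {2, 7, 10, 12, 21, 22, 23}

A ∪ B ∪ C = {2, 7, 10, 12, 21, 22, 23}


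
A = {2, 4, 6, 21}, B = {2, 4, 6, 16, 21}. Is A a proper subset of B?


A ⊂ B requires: A ⊆ B AND A ≠ B.
A ⊆ B? Yes
A = B? No
A ⊂ B: Yes (A is a proper subset of B)

Yes, A ⊂ B


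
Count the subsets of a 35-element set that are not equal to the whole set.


Total subsets = 2^n = 2^35 = 34359738368
Proper subsets exclude the set itself: 2^n - 1
= 34359738368 - 1
= 34359738367

Number of proper subsets = 34359738367


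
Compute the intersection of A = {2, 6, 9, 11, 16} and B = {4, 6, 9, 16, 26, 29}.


A ∩ B = elements in both A and B
A = {2, 6, 9, 11, 16}
B = {4, 6, 9, 16, 26, 29}
A ∩ B = {6, 9, 16}

A ∩ B = {6, 9, 16}


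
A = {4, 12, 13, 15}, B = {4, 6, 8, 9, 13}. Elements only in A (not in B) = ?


A = {4, 12, 13, 15}
B = {4, 6, 8, 9, 13}
Region: only in A (not in B)
Elements: {12, 15}

Elements only in A (not in B): {12, 15}


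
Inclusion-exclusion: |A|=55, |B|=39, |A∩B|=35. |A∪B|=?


|A ∪ B| = |A| + |B| - |A ∩ B|
= 55 + 39 - 35
= 59

|A ∪ B| = 59


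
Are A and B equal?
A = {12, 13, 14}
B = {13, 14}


Two sets are equal iff they have exactly the same elements.
A = {12, 13, 14}
B = {13, 14}
Differences: {12}
A ≠ B

No, A ≠ B


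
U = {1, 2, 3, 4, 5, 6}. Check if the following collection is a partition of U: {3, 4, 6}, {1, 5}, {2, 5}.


A partition requires: (1) non-empty parts, (2) pairwise disjoint, (3) union = U
Parts: {3, 4, 6}, {1, 5}, {2, 5}
Union of parts: {1, 2, 3, 4, 5, 6}
U = {1, 2, 3, 4, 5, 6}
All non-empty? True
Pairwise disjoint? False
Covers U? True

No, not a valid partition


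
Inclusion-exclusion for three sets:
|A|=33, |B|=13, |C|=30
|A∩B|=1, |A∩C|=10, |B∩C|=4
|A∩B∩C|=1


|A∪B∪C| = |A|+|B|+|C| - |A∩B|-|A∩C|-|B∩C| + |A∩B∩C|
= 33+13+30 - 1-10-4 + 1
= 76 - 15 + 1
= 62

|A ∪ B ∪ C| = 62


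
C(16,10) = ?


C(n,k) = n! / (k!(n-k)!)
C(16,10) = 16! / (10!6!)
= 8008

C(16,10) = 8008


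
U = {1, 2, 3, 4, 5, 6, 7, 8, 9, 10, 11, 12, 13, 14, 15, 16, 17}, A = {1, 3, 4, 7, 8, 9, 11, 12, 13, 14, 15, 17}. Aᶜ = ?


Aᶜ = U \ A = elements in U but not in A
U = {1, 2, 3, 4, 5, 6, 7, 8, 9, 10, 11, 12, 13, 14, 15, 16, 17}
A = {1, 3, 4, 7, 8, 9, 11, 12, 13, 14, 15, 17}
Aᶜ = {2, 5, 6, 10, 16}

Aᶜ = {2, 5, 6, 10, 16}


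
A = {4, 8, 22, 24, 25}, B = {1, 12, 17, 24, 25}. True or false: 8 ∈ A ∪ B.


A = {4, 8, 22, 24, 25}, B = {1, 12, 17, 24, 25}
A ∪ B = all elements in A or B
A ∪ B = {1, 4, 8, 12, 17, 22, 24, 25}
Checking if 8 ∈ A ∪ B
8 is in A ∪ B → True

8 ∈ A ∪ B


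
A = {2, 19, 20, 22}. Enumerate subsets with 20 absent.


A subset of A that omits 20 is a subset of A \ {20}, so there are 2^(n-1) = 2^3 = 8 of them.
Subsets excluding 20: ∅, {2}, {19}, {22}, {2, 19}, {2, 22}, {19, 22}, {2, 19, 22}

Subsets excluding 20 (8 total): ∅, {2}, {19}, {22}, {2, 19}, {2, 22}, {19, 22}, {2, 19, 22}


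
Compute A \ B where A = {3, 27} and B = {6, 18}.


A \ B = elements in A but not in B
A = {3, 27}
B = {6, 18}
Remove from A any elements in B
A \ B = {3, 27}

A \ B = {3, 27}


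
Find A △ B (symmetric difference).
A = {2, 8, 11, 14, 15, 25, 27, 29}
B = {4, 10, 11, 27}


A △ B = (A \ B) ∪ (B \ A) = elements in exactly one of A or B
A \ B = {2, 8, 14, 15, 25, 29}
B \ A = {4, 10}
A △ B = {2, 4, 8, 10, 14, 15, 25, 29}

A △ B = {2, 4, 8, 10, 14, 15, 25, 29}


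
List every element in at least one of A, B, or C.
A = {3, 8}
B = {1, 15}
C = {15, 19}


A ∪ B = {1, 3, 8, 15}
(A ∪ B) ∪ C = {1, 3, 8, 15, 19}

A ∪ B ∪ C = {1, 3, 8, 15, 19}


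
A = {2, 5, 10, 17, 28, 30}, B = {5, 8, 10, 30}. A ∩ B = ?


A ∩ B = elements in both A and B
A = {2, 5, 10, 17, 28, 30}
B = {5, 8, 10, 30}
A ∩ B = {5, 10, 30}

A ∩ B = {5, 10, 30}


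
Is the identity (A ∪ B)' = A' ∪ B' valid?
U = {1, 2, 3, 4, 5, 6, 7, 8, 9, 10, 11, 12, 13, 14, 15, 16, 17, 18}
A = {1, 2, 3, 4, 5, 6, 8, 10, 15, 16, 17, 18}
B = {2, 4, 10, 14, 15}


LHS: A ∪ B = {1, 2, 3, 4, 5, 6, 8, 10, 14, 15, 16, 17, 18}
(A ∪ B)' = U \ (A ∪ B) = {7, 9, 11, 12, 13}
A' = {7, 9, 11, 12, 13, 14}, B' = {1, 3, 5, 6, 7, 8, 9, 11, 12, 13, 16, 17, 18}
Claimed RHS: A' ∪ B' = {1, 3, 5, 6, 7, 8, 9, 11, 12, 13, 14, 16, 17, 18}
Identity is INVALID: LHS = {7, 9, 11, 12, 13} but the RHS claimed here equals {1, 3, 5, 6, 7, 8, 9, 11, 12, 13, 14, 16, 17, 18}. The correct form is (A ∪ B)' = A' ∩ B'.

Identity is invalid: (A ∪ B)' = {7, 9, 11, 12, 13} but A' ∪ B' = {1, 3, 5, 6, 7, 8, 9, 11, 12, 13, 14, 16, 17, 18}. The correct De Morgan law is (A ∪ B)' = A' ∩ B'.


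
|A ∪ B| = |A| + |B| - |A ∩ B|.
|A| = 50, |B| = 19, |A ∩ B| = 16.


|A ∪ B| = |A| + |B| - |A ∩ B|
= 50 + 19 - 16
= 53

|A ∪ B| = 53


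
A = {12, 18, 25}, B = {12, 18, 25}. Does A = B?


Two sets are equal iff they have exactly the same elements.
A = {12, 18, 25}
B = {12, 18, 25}
Same elements → A = B

Yes, A = B


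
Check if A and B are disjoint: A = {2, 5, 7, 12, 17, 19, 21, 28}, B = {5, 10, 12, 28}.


Disjoint means A ∩ B = ∅.
A ∩ B = {5, 12, 28}
A ∩ B ≠ ∅, so A and B are NOT disjoint.

No, A and B are not disjoint (A ∩ B = {5, 12, 28})


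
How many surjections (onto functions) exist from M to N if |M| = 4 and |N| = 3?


n = |M| = 4, k = |N| = 3. Surjections via inclusion-exclusion:
S(n,k) = Σ(-1)^i × C(k,i) × (k-i)^n, i=0 to k
i=0: (-1)^0×C(3,0)×3^4 = 81
i=1: (-1)^1×C(3,1)×2^4 = -48
i=2: (-1)^2×C(3,2)×1^4 = 3
i=3: (-1)^3×C(3,3)×0^4 = 0
Total = 36

Number of surjections = 36


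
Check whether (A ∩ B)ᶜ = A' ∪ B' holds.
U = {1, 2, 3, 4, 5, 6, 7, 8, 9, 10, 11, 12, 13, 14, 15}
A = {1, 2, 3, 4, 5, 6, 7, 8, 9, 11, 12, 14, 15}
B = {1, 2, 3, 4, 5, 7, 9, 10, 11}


LHS: A ∩ B = {1, 2, 3, 4, 5, 7, 9, 11}
(A ∩ B)' = U \ (A ∩ B) = {6, 8, 10, 12, 13, 14, 15}
A' = {10, 13}, B' = {6, 8, 12, 13, 14, 15}
Claimed RHS: A' ∪ B' = {6, 8, 10, 12, 13, 14, 15}
Identity is VALID: LHS = RHS = {6, 8, 10, 12, 13, 14, 15} ✓

Identity is valid. (A ∩ B)' = A' ∪ B' = {6, 8, 10, 12, 13, 14, 15}


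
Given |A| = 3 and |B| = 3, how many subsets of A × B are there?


A relation from A to B is any subset of A × B.
|A × B| = 3 × 3 = 9
# relations = 2^|A × B| = 2^9 = 512

Number of relations = 512


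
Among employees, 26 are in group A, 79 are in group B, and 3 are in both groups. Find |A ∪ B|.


|A ∪ B| = |A| + |B| - |A ∩ B|
= 26 + 79 - 3
= 102

|A ∪ B| = 102


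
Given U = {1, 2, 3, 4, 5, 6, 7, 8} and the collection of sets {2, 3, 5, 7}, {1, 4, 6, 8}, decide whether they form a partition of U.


A partition requires: (1) non-empty parts, (2) pairwise disjoint, (3) union = U
Parts: {2, 3, 5, 7}, {1, 4, 6, 8}
Union of parts: {1, 2, 3, 4, 5, 6, 7, 8}
U = {1, 2, 3, 4, 5, 6, 7, 8}
All non-empty? True
Pairwise disjoint? True
Covers U? True

Yes, valid partition


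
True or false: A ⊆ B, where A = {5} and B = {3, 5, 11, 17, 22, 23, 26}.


A ⊆ B means every element of A is in B.
All elements of A are in B.
So A ⊆ B.

Yes, A ⊆ B


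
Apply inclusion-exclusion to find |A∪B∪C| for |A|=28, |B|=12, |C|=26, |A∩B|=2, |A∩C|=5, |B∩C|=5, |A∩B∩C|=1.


|A∪B∪C| = |A|+|B|+|C| - |A∩B|-|A∩C|-|B∩C| + |A∩B∩C|
= 28+12+26 - 2-5-5 + 1
= 66 - 12 + 1
= 55

|A ∪ B ∪ C| = 55


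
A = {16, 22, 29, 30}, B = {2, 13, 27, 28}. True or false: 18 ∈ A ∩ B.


A = {16, 22, 29, 30}, B = {2, 13, 27, 28}
A ∩ B = elements in both A and B
A ∩ B = ∅
Checking if 18 ∈ A ∩ B
18 is not in A ∩ B → False

18 ∉ A ∩ B


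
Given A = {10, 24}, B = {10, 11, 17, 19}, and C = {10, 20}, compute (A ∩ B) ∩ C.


A ∩ B = {10}
(A ∩ B) ∩ C = {10}

A ∩ B ∩ C = {10}


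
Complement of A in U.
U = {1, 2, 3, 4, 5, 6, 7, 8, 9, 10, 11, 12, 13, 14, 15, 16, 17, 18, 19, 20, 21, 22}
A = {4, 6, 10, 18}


Aᶜ = U \ A = elements in U but not in A
U = {1, 2, 3, 4, 5, 6, 7, 8, 9, 10, 11, 12, 13, 14, 15, 16, 17, 18, 19, 20, 21, 22}
A = {4, 6, 10, 18}
Aᶜ = {1, 2, 3, 5, 7, 8, 9, 11, 12, 13, 14, 15, 16, 17, 19, 20, 21, 22}

Aᶜ = {1, 2, 3, 5, 7, 8, 9, 11, 12, 13, 14, 15, 16, 17, 19, 20, 21, 22}


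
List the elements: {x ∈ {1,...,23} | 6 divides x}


Checking each candidate:
Condition: multiples of 6 in {1,...,23}
Result = {6, 12, 18}

{6, 12, 18}


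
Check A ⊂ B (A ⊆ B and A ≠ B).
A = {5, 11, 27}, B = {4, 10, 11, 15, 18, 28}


A ⊂ B requires: A ⊆ B AND A ≠ B.
A ⊆ B? No
A ⊄ B, so A is not a proper subset.

No, A is not a proper subset of B


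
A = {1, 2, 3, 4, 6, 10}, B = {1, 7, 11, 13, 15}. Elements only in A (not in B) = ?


A = {1, 2, 3, 4, 6, 10}
B = {1, 7, 11, 13, 15}
Region: only in A (not in B)
Elements: {2, 3, 4, 6, 10}

Elements only in A (not in B): {2, 3, 4, 6, 10}


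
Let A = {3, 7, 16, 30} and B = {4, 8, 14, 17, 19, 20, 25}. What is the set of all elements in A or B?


A ∪ B = all elements in A or B (or both)
A = {3, 7, 16, 30}
B = {4, 8, 14, 17, 19, 20, 25}
A ∪ B = {3, 4, 7, 8, 14, 16, 17, 19, 20, 25, 30}

A ∪ B = {3, 4, 7, 8, 14, 16, 17, 19, 20, 25, 30}


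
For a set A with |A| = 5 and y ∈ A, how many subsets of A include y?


Subsets of A containing y correspond to subsets of A \ {y}, which has 4 elements.
Count = 2^(n-1) = 2^4
= 16

Number of subsets containing y = 16


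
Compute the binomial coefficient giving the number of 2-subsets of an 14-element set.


C(n,k) = n! / (k!(n-k)!)
C(14,2) = 14! / (2!12!)
= 91

C(14,2) = 91


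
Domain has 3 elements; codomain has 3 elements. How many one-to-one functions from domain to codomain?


An injection sends each of |A| = 3 inputs to a distinct output in B.
# injections = |B|·(|B|-1)·…·(|B|-|A|+1) = 3! / (3 - 3)!
= 3 × 2 × 1
= 6

Number of injections = 6


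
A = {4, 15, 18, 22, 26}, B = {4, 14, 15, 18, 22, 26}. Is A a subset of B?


A ⊆ B means every element of A is in B.
All elements of A are in B.
So A ⊆ B.

Yes, A ⊆ B


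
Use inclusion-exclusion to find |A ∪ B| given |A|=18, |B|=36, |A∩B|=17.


|A ∪ B| = |A| + |B| - |A ∩ B|
= 18 + 36 - 17
= 37

|A ∪ B| = 37


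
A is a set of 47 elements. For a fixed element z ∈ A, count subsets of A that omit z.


Subsets of A avoiding z are subsets of A \ {z}, which has 46 elements.
Count = 2^(n-1) = 2^46
= 70368744177664

Number of subsets avoiding z = 70368744177664


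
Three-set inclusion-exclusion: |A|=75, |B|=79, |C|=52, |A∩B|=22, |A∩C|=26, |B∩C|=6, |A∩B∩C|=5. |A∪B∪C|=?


|A∪B∪C| = |A|+|B|+|C| - |A∩B|-|A∩C|-|B∩C| + |A∩B∩C|
= 75+79+52 - 22-26-6 + 5
= 206 - 54 + 5
= 157

|A ∪ B ∪ C| = 157


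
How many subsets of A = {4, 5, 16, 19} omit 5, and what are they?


A subset of A that omits 5 is a subset of A \ {5}, so there are 2^(n-1) = 2^3 = 8 of them.
Subsets excluding 5: ∅, {4}, {16}, {19}, {4, 16}, {4, 19}, {16, 19}, {4, 16, 19}

Subsets excluding 5 (8 total): ∅, {4}, {16}, {19}, {4, 16}, {4, 19}, {16, 19}, {4, 16, 19}


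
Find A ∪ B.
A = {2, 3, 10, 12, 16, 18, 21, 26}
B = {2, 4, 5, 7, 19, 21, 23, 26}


A ∪ B = all elements in A or B (or both)
A = {2, 3, 10, 12, 16, 18, 21, 26}
B = {2, 4, 5, 7, 19, 21, 23, 26}
A ∪ B = {2, 3, 4, 5, 7, 10, 12, 16, 18, 19, 21, 23, 26}

A ∪ B = {2, 3, 4, 5, 7, 10, 12, 16, 18, 19, 21, 23, 26}


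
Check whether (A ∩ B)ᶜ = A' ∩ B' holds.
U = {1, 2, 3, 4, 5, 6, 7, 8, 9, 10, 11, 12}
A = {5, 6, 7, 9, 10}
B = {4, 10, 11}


LHS: A ∩ B = {10}
(A ∩ B)' = U \ (A ∩ B) = {1, 2, 3, 4, 5, 6, 7, 8, 9, 11, 12}
A' = {1, 2, 3, 4, 8, 11, 12}, B' = {1, 2, 3, 5, 6, 7, 8, 9, 12}
Claimed RHS: A' ∩ B' = {1, 2, 3, 8, 12}
Identity is INVALID: LHS = {1, 2, 3, 4, 5, 6, 7, 8, 9, 11, 12} but the RHS claimed here equals {1, 2, 3, 8, 12}. The correct form is (A ∩ B)' = A' ∪ B'.

Identity is invalid: (A ∩ B)' = {1, 2, 3, 4, 5, 6, 7, 8, 9, 11, 12} but A' ∩ B' = {1, 2, 3, 8, 12}. The correct De Morgan law is (A ∩ B)' = A' ∪ B'.


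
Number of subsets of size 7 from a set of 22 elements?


C(n,k) = n! / (k!(n-k)!)
C(22,7) = 22! / (7!15!)
= 170544

C(22,7) = 170544


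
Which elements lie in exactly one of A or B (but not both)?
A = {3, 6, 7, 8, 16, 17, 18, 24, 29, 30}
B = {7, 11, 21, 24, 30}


A △ B = (A \ B) ∪ (B \ A) = elements in exactly one of A or B
A \ B = {3, 6, 8, 16, 17, 18, 29}
B \ A = {11, 21}
A △ B = {3, 6, 8, 11, 16, 17, 18, 21, 29}

A △ B = {3, 6, 8, 11, 16, 17, 18, 21, 29}


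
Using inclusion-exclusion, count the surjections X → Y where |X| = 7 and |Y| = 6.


n = |X| = 7, k = |Y| = 6. Surjections via inclusion-exclusion:
S(n,k) = Σ(-1)^i × C(k,i) × (k-i)^n, i=0 to k
i=0: (-1)^0×C(6,0)×6^7 = 279936
i=1: (-1)^1×C(6,1)×5^7 = -468750
i=2: (-1)^2×C(6,2)×4^7 = 245760
i=3: (-1)^3×C(6,3)×3^7 = -43740
i=4: (-1)^4×C(6,4)×2^7 = 1920
i=5: (-1)^5×C(6,5)×1^7 = -6
i=6: (-1)^6×C(6,6)×0^7 = 0
Total = 15120

Number of surjections = 15120


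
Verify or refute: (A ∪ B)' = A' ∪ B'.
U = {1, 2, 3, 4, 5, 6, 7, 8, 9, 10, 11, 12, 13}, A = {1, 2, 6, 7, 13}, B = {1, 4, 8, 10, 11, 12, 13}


LHS: A ∪ B = {1, 2, 4, 6, 7, 8, 10, 11, 12, 13}
(A ∪ B)' = U \ (A ∪ B) = {3, 5, 9}
A' = {3, 4, 5, 8, 9, 10, 11, 12}, B' = {2, 3, 5, 6, 7, 9}
Claimed RHS: A' ∪ B' = {2, 3, 4, 5, 6, 7, 8, 9, 10, 11, 12}
Identity is INVALID: LHS = {3, 5, 9} but the RHS claimed here equals {2, 3, 4, 5, 6, 7, 8, 9, 10, 11, 12}. The correct form is (A ∪ B)' = A' ∩ B'.

Identity is invalid: (A ∪ B)' = {3, 5, 9} but A' ∪ B' = {2, 3, 4, 5, 6, 7, 8, 9, 10, 11, 12}. The correct De Morgan law is (A ∪ B)' = A' ∩ B'.


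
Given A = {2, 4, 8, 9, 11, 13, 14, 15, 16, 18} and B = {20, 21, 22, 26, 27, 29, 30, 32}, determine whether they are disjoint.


Disjoint means A ∩ B = ∅.
A ∩ B = ∅
A ∩ B = ∅, so A and B are disjoint.

Yes, A and B are disjoint


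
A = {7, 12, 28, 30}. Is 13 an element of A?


A = {7, 12, 28, 30}
Checking if 13 is in A
13 is not in A → False

13 ∉ A


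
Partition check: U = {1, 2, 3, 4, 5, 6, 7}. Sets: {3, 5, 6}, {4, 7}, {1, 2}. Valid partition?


A partition requires: (1) non-empty parts, (2) pairwise disjoint, (3) union = U
Parts: {3, 5, 6}, {4, 7}, {1, 2}
Union of parts: {1, 2, 3, 4, 5, 6, 7}
U = {1, 2, 3, 4, 5, 6, 7}
All non-empty? True
Pairwise disjoint? True
Covers U? True

Yes, valid partition


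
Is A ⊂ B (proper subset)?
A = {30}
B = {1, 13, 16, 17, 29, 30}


A ⊂ B requires: A ⊆ B AND A ≠ B.
A ⊆ B? Yes
A = B? No
A ⊂ B: Yes (A is a proper subset of B)

Yes, A ⊂ B


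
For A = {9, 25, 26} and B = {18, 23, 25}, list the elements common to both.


A ∩ B = elements in both A and B
A = {9, 25, 26}
B = {18, 23, 25}
A ∩ B = {25}

A ∩ B = {25}


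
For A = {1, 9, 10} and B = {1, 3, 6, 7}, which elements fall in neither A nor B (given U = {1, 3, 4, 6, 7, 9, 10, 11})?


A = {1, 9, 10}
B = {1, 3, 6, 7}
Region: in neither A nor B (given U = {1, 3, 4, 6, 7, 9, 10, 11})
Elements: {4, 11}

Elements in neither A nor B (given U = {1, 3, 4, 6, 7, 9, 10, 11}): {4, 11}


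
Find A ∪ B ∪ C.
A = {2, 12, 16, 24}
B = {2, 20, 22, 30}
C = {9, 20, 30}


A ∪ B = {2, 12, 16, 20, 22, 24, 30}
(A ∪ B) ∪ C = {2, 9, 12, 16, 20, 22, 24, 30}

A ∪ B ∪ C = {2, 9, 12, 16, 20, 22, 24, 30}


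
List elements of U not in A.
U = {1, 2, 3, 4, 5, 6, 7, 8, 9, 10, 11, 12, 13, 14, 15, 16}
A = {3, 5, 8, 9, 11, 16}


Aᶜ = U \ A = elements in U but not in A
U = {1, 2, 3, 4, 5, 6, 7, 8, 9, 10, 11, 12, 13, 14, 15, 16}
A = {3, 5, 8, 9, 11, 16}
Aᶜ = {1, 2, 4, 6, 7, 10, 12, 13, 14, 15}

Aᶜ = {1, 2, 4, 6, 7, 10, 12, 13, 14, 15}


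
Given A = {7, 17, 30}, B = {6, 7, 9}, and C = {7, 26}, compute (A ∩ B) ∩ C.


A ∩ B = {7}
(A ∩ B) ∩ C = {7}

A ∩ B ∩ C = {7}


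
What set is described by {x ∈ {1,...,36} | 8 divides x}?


Checking each candidate:
Condition: multiples of 8 in {1,...,36}
Result = {8, 16, 24, 32}

{8, 16, 24, 32}


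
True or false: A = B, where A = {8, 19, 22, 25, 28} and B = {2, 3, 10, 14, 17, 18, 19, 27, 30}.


Two sets are equal iff they have exactly the same elements.
A = {8, 19, 22, 25, 28}
B = {2, 3, 10, 14, 17, 18, 19, 27, 30}
Differences: {2, 3, 8, 10, 14, 17, 18, 22, 25, 27, 28, 30}
A ≠ B

No, A ≠ B


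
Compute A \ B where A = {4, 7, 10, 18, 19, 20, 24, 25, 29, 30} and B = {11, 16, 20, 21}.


A \ B = elements in A but not in B
A = {4, 7, 10, 18, 19, 20, 24, 25, 29, 30}
B = {11, 16, 20, 21}
Remove from A any elements in B
A \ B = {4, 7, 10, 18, 19, 24, 25, 29, 30}

A \ B = {4, 7, 10, 18, 19, 24, 25, 29, 30}


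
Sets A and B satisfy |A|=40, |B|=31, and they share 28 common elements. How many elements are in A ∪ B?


|A ∪ B| = |A| + |B| - |A ∩ B|
= 40 + 31 - 28
= 43

|A ∪ B| = 43


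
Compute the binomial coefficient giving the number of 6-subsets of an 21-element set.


C(n,k) = n! / (k!(n-k)!)
C(21,6) = 21! / (6!15!)
= 54264

C(21,6) = 54264


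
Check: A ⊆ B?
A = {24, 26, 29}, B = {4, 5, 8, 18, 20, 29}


A ⊆ B means every element of A is in B.
Elements in A not in B: {24, 26}
So A ⊄ B.

No, A ⊄ B


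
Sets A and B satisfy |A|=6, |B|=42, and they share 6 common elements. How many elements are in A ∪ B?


|A ∪ B| = |A| + |B| - |A ∩ B|
= 6 + 42 - 6
= 42

|A ∪ B| = 42


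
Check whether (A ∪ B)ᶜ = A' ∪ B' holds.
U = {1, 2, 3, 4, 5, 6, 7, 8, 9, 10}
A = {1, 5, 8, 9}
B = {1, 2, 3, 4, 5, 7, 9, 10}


LHS: A ∪ B = {1, 2, 3, 4, 5, 7, 8, 9, 10}
(A ∪ B)' = U \ (A ∪ B) = {6}
A' = {2, 3, 4, 6, 7, 10}, B' = {6, 8}
Claimed RHS: A' ∪ B' = {2, 3, 4, 6, 7, 8, 10}
Identity is INVALID: LHS = {6} but the RHS claimed here equals {2, 3, 4, 6, 7, 8, 10}. The correct form is (A ∪ B)' = A' ∩ B'.

Identity is invalid: (A ∪ B)' = {6} but A' ∪ B' = {2, 3, 4, 6, 7, 8, 10}. The correct De Morgan law is (A ∪ B)' = A' ∩ B'.


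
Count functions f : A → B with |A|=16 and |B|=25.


Each of |A| = 16 inputs maps to any of |B| = 25 outputs.
# functions = |B|^|A| = 25^16
= 23283064365386962890625

Number of functions = 23283064365386962890625


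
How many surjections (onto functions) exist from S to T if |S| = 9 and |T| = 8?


n = |S| = 9, k = |T| = 8. Surjections via inclusion-exclusion:
S(n,k) = Σ(-1)^i × C(k,i) × (k-i)^n, i=0 to k
i=0: (-1)^0×C(8,0)×8^9 = 134217728
i=1: (-1)^1×C(8,1)×7^9 = -322828856
i=2: (-1)^2×C(8,2)×6^9 = 282175488
i=3: (-1)^3×C(8,3)×5^9 = -109375000
i=4: (-1)^4×C(8,4)×4^9 = 18350080
i=5: (-1)^5×C(8,5)×3^9 = -1102248
i=6: (-1)^6×C(8,6)×2^9 = 14336
i=7: (-1)^7×C(8,7)×1^9 = -8
i=8: (-1)^8×C(8,8)×0^9 = 0
Total = 1451520

Number of surjections = 1451520


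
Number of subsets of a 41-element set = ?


Number of subsets = 2^n
= 2^41
= 2199023255552

|P(A)| = 2199023255552


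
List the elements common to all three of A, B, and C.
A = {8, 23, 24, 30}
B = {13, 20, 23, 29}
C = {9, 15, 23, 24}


A ∩ B = {23}
(A ∩ B) ∩ C = {23}

A ∩ B ∩ C = {23}


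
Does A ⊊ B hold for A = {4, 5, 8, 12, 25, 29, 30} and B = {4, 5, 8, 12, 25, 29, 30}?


A ⊂ B requires: A ⊆ B AND A ≠ B.
A ⊆ B? Yes
A = B? Yes
A = B, so A is not a PROPER subset.

No, A is not a proper subset of B


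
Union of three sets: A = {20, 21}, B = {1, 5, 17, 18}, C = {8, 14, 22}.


A ∪ B = {1, 5, 17, 18, 20, 21}
(A ∪ B) ∪ C = {1, 5, 8, 14, 17, 18, 20, 21, 22}

A ∪ B ∪ C = {1, 5, 8, 14, 17, 18, 20, 21, 22}


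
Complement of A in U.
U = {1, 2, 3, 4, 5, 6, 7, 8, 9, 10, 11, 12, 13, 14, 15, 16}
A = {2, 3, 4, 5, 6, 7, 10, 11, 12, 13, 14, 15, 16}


Aᶜ = U \ A = elements in U but not in A
U = {1, 2, 3, 4, 5, 6, 7, 8, 9, 10, 11, 12, 13, 14, 15, 16}
A = {2, 3, 4, 5, 6, 7, 10, 11, 12, 13, 14, 15, 16}
Aᶜ = {1, 8, 9}

Aᶜ = {1, 8, 9}


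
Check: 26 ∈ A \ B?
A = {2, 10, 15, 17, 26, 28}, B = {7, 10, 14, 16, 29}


A = {2, 10, 15, 17, 26, 28}, B = {7, 10, 14, 16, 29}
A \ B = elements in A but not in B
A \ B = {2, 15, 17, 26, 28}
Checking if 26 ∈ A \ B
26 is in A \ B → True

26 ∈ A \ B


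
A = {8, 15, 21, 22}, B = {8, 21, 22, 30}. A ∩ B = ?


A ∩ B = elements in both A and B
A = {8, 15, 21, 22}
B = {8, 21, 22, 30}
A ∩ B = {8, 21, 22}

A ∩ B = {8, 21, 22}


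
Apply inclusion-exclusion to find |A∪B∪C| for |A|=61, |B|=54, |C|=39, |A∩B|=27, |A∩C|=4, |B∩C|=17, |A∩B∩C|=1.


|A∪B∪C| = |A|+|B|+|C| - |A∩B|-|A∩C|-|B∩C| + |A∩B∩C|
= 61+54+39 - 27-4-17 + 1
= 154 - 48 + 1
= 107

|A ∪ B ∪ C| = 107


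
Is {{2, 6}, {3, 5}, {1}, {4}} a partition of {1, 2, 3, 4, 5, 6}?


A partition requires: (1) non-empty parts, (2) pairwise disjoint, (3) union = U
Parts: {2, 6}, {3, 5}, {1}, {4}
Union of parts: {1, 2, 3, 4, 5, 6}
U = {1, 2, 3, 4, 5, 6}
All non-empty? True
Pairwise disjoint? True
Covers U? True

Yes, valid partition


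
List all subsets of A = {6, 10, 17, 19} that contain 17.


A subset of A contains 17 iff the remaining 3 elements form any subset of A \ {17}.
Count: 2^(n-1) = 2^3 = 8
Subsets containing 17: {17}, {6, 17}, {10, 17}, {17, 19}, {6, 10, 17}, {6, 17, 19}, {10, 17, 19}, {6, 10, 17, 19}

Subsets containing 17 (8 total): {17}, {6, 17}, {10, 17}, {17, 19}, {6, 10, 17}, {6, 17, 19}, {10, 17, 19}, {6, 10, 17, 19}


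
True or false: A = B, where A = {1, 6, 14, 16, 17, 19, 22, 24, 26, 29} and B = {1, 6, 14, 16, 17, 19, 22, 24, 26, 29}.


Two sets are equal iff they have exactly the same elements.
A = {1, 6, 14, 16, 17, 19, 22, 24, 26, 29}
B = {1, 6, 14, 16, 17, 19, 22, 24, 26, 29}
Same elements → A = B

Yes, A = B


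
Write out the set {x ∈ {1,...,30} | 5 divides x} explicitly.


Checking each candidate:
Condition: multiples of 5 in {1,...,30}
Result = {5, 10, 15, 20, 25, 30}

{5, 10, 15, 20, 25, 30}


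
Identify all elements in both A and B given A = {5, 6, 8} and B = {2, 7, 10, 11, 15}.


A = {5, 6, 8}
B = {2, 7, 10, 11, 15}
Region: in both A and B
Elements: ∅

Elements in both A and B: ∅


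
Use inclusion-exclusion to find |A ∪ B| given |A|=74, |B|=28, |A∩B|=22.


|A ∪ B| = |A| + |B| - |A ∩ B|
= 74 + 28 - 22
= 80

|A ∪ B| = 80


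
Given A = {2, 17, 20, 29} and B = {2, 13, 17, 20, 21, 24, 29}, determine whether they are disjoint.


Disjoint means A ∩ B = ∅.
A ∩ B = {2, 17, 20, 29}
A ∩ B ≠ ∅, so A and B are NOT disjoint.

No, A and B are not disjoint (A ∩ B = {2, 17, 20, 29})


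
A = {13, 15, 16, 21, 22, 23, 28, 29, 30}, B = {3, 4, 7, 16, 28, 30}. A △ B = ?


A △ B = (A \ B) ∪ (B \ A) = elements in exactly one of A or B
A \ B = {13, 15, 21, 22, 23, 29}
B \ A = {3, 4, 7}
A △ B = {3, 4, 7, 13, 15, 21, 22, 23, 29}

A △ B = {3, 4, 7, 13, 15, 21, 22, 23, 29}


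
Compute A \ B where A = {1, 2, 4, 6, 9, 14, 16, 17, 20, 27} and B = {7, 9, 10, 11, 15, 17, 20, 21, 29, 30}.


A \ B = elements in A but not in B
A = {1, 2, 4, 6, 9, 14, 16, 17, 20, 27}
B = {7, 9, 10, 11, 15, 17, 20, 21, 29, 30}
Remove from A any elements in B
A \ B = {1, 2, 4, 6, 14, 16, 27}

A \ B = {1, 2, 4, 6, 14, 16, 27}


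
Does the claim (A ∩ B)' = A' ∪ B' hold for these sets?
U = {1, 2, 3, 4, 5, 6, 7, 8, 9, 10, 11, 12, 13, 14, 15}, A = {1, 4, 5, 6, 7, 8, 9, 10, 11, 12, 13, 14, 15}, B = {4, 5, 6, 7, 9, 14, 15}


LHS: A ∩ B = {4, 5, 6, 7, 9, 14, 15}
(A ∩ B)' = U \ (A ∩ B) = {1, 2, 3, 8, 10, 11, 12, 13}
A' = {2, 3}, B' = {1, 2, 3, 8, 10, 11, 12, 13}
Claimed RHS: A' ∪ B' = {1, 2, 3, 8, 10, 11, 12, 13}
Identity is VALID: LHS = RHS = {1, 2, 3, 8, 10, 11, 12, 13} ✓

Identity is valid. (A ∩ B)' = A' ∪ B' = {1, 2, 3, 8, 10, 11, 12, 13}


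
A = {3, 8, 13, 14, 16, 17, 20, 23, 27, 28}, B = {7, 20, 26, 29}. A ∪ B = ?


A ∪ B = all elements in A or B (or both)
A = {3, 8, 13, 14, 16, 17, 20, 23, 27, 28}
B = {7, 20, 26, 29}
A ∪ B = {3, 7, 8, 13, 14, 16, 17, 20, 23, 26, 27, 28, 29}

A ∪ B = {3, 7, 8, 13, 14, 16, 17, 20, 23, 26, 27, 28, 29}


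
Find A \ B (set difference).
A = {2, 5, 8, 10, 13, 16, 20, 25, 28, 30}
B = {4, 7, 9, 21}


A \ B = elements in A but not in B
A = {2, 5, 8, 10, 13, 16, 20, 25, 28, 30}
B = {4, 7, 9, 21}
Remove from A any elements in B
A \ B = {2, 5, 8, 10, 13, 16, 20, 25, 28, 30}

A \ B = {2, 5, 8, 10, 13, 16, 20, 25, 28, 30}


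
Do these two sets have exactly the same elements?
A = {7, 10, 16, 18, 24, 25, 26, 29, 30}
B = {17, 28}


Two sets are equal iff they have exactly the same elements.
A = {7, 10, 16, 18, 24, 25, 26, 29, 30}
B = {17, 28}
Differences: {7, 10, 16, 17, 18, 24, 25, 26, 28, 29, 30}
A ≠ B

No, A ≠ B


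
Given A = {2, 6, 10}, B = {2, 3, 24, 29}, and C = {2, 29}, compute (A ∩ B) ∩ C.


A ∩ B = {2}
(A ∩ B) ∩ C = {2}

A ∩ B ∩ C = {2}


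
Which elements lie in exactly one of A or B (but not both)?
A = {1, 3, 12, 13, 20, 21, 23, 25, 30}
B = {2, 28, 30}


A △ B = (A \ B) ∪ (B \ A) = elements in exactly one of A or B
A \ B = {1, 3, 12, 13, 20, 21, 23, 25}
B \ A = {2, 28}
A △ B = {1, 2, 3, 12, 13, 20, 21, 23, 25, 28}

A △ B = {1, 2, 3, 12, 13, 20, 21, 23, 25, 28}


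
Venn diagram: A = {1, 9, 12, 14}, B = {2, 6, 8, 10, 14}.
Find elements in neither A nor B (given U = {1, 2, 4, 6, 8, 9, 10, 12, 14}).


A = {1, 9, 12, 14}
B = {2, 6, 8, 10, 14}
Region: in neither A nor B (given U = {1, 2, 4, 6, 8, 9, 10, 12, 14})
Elements: {4}

Elements in neither A nor B (given U = {1, 2, 4, 6, 8, 9, 10, 12, 14}): {4}


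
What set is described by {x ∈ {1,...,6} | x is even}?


Checking each candidate:
Condition: even numbers in {1,...,6}
Result = {2, 4, 6}

{2, 4, 6}


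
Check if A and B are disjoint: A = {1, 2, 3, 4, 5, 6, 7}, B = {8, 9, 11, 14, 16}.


Disjoint means A ∩ B = ∅.
A ∩ B = ∅
A ∩ B = ∅, so A and B are disjoint.

Yes, A and B are disjoint


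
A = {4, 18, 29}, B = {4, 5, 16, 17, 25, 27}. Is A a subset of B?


A ⊆ B means every element of A is in B.
Elements in A not in B: {18, 29}
So A ⊄ B.

No, A ⊄ B


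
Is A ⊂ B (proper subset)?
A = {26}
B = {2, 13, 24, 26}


A ⊂ B requires: A ⊆ B AND A ≠ B.
A ⊆ B? Yes
A = B? No
A ⊂ B: Yes (A is a proper subset of B)

Yes, A ⊂ B


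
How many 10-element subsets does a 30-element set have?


C(n,k) = n! / (k!(n-k)!)
C(30,10) = 30! / (10!20!)
= 30045015

C(30,10) = 30045015


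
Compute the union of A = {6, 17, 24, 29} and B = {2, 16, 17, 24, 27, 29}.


A ∪ B = all elements in A or B (or both)
A = {6, 17, 24, 29}
B = {2, 16, 17, 24, 27, 29}
A ∪ B = {2, 6, 16, 17, 24, 27, 29}

A ∪ B = {2, 6, 16, 17, 24, 27, 29}


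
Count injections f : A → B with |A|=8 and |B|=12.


An injection sends each of |A| = 8 inputs to a distinct output in B.
# injections = |B|·(|B|-1)·…·(|B|-|A|+1) = 12! / (12 - 8)!
= 12 × 11 × 10 × 9 × 8 × 7 × 6 × 5
= 19958400

Number of injections = 19958400


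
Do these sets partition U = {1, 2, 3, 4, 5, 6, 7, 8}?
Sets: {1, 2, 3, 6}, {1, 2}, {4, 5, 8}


A partition requires: (1) non-empty parts, (2) pairwise disjoint, (3) union = U
Parts: {1, 2, 3, 6}, {1, 2}, {4, 5, 8}
Union of parts: {1, 2, 3, 4, 5, 6, 8}
U = {1, 2, 3, 4, 5, 6, 7, 8}
All non-empty? True
Pairwise disjoint? False
Covers U? False

No, not a valid partition


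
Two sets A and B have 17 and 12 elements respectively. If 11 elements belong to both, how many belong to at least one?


|A ∪ B| = |A| + |B| - |A ∩ B|
= 17 + 12 - 11
= 18

|A ∪ B| = 18


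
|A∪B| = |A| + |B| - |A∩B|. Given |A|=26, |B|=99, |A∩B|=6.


|A ∪ B| = |A| + |B| - |A ∩ B|
= 26 + 99 - 6
= 119

|A ∪ B| = 119


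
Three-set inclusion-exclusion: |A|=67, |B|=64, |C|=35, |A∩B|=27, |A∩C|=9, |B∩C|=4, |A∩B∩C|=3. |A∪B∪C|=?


|A∪B∪C| = |A|+|B|+|C| - |A∩B|-|A∩C|-|B∩C| + |A∩B∩C|
= 67+64+35 - 27-9-4 + 3
= 166 - 40 + 3
= 129

|A ∪ B ∪ C| = 129


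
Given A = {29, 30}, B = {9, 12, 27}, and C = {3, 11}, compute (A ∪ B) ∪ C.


A ∪ B = {9, 12, 27, 29, 30}
(A ∪ B) ∪ C = {3, 9, 11, 12, 27, 29, 30}

A ∪ B ∪ C = {3, 9, 11, 12, 27, 29, 30}


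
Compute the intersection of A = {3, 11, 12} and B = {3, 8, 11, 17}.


A ∩ B = elements in both A and B
A = {3, 11, 12}
B = {3, 8, 11, 17}
A ∩ B = {3, 11}

A ∩ B = {3, 11}


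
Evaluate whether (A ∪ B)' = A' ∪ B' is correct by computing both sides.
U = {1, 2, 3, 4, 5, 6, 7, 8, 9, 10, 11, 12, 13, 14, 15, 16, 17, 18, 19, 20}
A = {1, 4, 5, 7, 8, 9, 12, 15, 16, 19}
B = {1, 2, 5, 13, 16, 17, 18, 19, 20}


LHS: A ∪ B = {1, 2, 4, 5, 7, 8, 9, 12, 13, 15, 16, 17, 18, 19, 20}
(A ∪ B)' = U \ (A ∪ B) = {3, 6, 10, 11, 14}
A' = {2, 3, 6, 10, 11, 13, 14, 17, 18, 20}, B' = {3, 4, 6, 7, 8, 9, 10, 11, 12, 14, 15}
Claimed RHS: A' ∪ B' = {2, 3, 4, 6, 7, 8, 9, 10, 11, 12, 13, 14, 15, 17, 18, 20}
Identity is INVALID: LHS = {3, 6, 10, 11, 14} but the RHS claimed here equals {2, 3, 4, 6, 7, 8, 9, 10, 11, 12, 13, 14, 15, 17, 18, 20}. The correct form is (A ∪ B)' = A' ∩ B'.

Identity is invalid: (A ∪ B)' = {3, 6, 10, 11, 14} but A' ∪ B' = {2, 3, 4, 6, 7, 8, 9, 10, 11, 12, 13, 14, 15, 17, 18, 20}. The correct De Morgan law is (A ∪ B)' = A' ∩ B'.


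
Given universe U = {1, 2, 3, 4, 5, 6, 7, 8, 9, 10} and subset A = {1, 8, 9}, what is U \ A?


Aᶜ = U \ A = elements in U but not in A
U = {1, 2, 3, 4, 5, 6, 7, 8, 9, 10}
A = {1, 8, 9}
Aᶜ = {2, 3, 4, 5, 6, 7, 10}

Aᶜ = {2, 3, 4, 5, 6, 7, 10}


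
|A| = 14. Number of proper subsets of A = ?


Total subsets = 2^n = 2^14 = 16384
Proper subsets exclude the set itself: 2^n - 1
= 16384 - 1
= 16383

Number of proper subsets = 16383


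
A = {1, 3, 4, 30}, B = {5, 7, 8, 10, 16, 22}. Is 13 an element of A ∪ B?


A = {1, 3, 4, 30}, B = {5, 7, 8, 10, 16, 22}
A ∪ B = all elements in A or B
A ∪ B = {1, 3, 4, 5, 7, 8, 10, 16, 22, 30}
Checking if 13 ∈ A ∪ B
13 is not in A ∪ B → False

13 ∉ A ∪ B


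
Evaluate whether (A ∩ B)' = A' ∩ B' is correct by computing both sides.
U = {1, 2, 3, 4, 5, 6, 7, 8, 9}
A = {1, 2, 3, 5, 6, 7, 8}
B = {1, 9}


LHS: A ∩ B = {1}
(A ∩ B)' = U \ (A ∩ B) = {2, 3, 4, 5, 6, 7, 8, 9}
A' = {4, 9}, B' = {2, 3, 4, 5, 6, 7, 8}
Claimed RHS: A' ∩ B' = {4}
Identity is INVALID: LHS = {2, 3, 4, 5, 6, 7, 8, 9} but the RHS claimed here equals {4}. The correct form is (A ∩ B)' = A' ∪ B'.

Identity is invalid: (A ∩ B)' = {2, 3, 4, 5, 6, 7, 8, 9} but A' ∩ B' = {4}. The correct De Morgan law is (A ∩ B)' = A' ∪ B'.


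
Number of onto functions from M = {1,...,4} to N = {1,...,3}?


n = |M| = 4, k = |N| = 3. Surjections via inclusion-exclusion:
S(n,k) = Σ(-1)^i × C(k,i) × (k-i)^n, i=0 to k
i=0: (-1)^0×C(3,0)×3^4 = 81
i=1: (-1)^1×C(3,1)×2^4 = -48
i=2: (-1)^2×C(3,2)×1^4 = 3
i=3: (-1)^3×C(3,3)×0^4 = 0
Total = 36

Number of surjections = 36


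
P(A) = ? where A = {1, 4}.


|A| = 2, so |P(A)| = 2^2 = 4
Enumerate subsets by cardinality (0 to 2):
∅, {1}, {4}, {1, 4}

P(A) has 4 subsets: ∅, {1}, {4}, {1, 4}


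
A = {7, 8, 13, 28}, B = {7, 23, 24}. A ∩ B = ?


A ∩ B = elements in both A and B
A = {7, 8, 13, 28}
B = {7, 23, 24}
A ∩ B = {7}

A ∩ B = {7}


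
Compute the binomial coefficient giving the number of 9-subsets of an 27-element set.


C(n,k) = n! / (k!(n-k)!)
C(27,9) = 27! / (9!18!)
= 4686825

C(27,9) = 4686825


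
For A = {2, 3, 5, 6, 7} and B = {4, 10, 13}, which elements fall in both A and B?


A = {2, 3, 5, 6, 7}
B = {4, 10, 13}
Region: in both A and B
Elements: ∅

Elements in both A and B: ∅


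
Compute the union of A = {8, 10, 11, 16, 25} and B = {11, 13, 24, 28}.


A ∪ B = all elements in A or B (or both)
A = {8, 10, 11, 16, 25}
B = {11, 13, 24, 28}
A ∪ B = {8, 10, 11, 13, 16, 24, 25, 28}

A ∪ B = {8, 10, 11, 13, 16, 24, 25, 28}


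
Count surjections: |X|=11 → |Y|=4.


n = |X| = 11, k = |Y| = 4. Surjections via inclusion-exclusion:
S(n,k) = Σ(-1)^i × C(k,i) × (k-i)^n, i=0 to k
i=0: (-1)^0×C(4,0)×4^11 = 4194304
i=1: (-1)^1×C(4,1)×3^11 = -708588
i=2: (-1)^2×C(4,2)×2^11 = 12288
i=3: (-1)^3×C(4,3)×1^11 = -4
i=4: (-1)^4×C(4,4)×0^11 = 0
Total = 3498000

Number of surjections = 3498000


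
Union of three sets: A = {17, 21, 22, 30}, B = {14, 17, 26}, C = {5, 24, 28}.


A ∪ B = {14, 17, 21, 22, 26, 30}
(A ∪ B) ∪ C = {5, 14, 17, 21, 22, 24, 26, 28, 30}

A ∪ B ∪ C = {5, 14, 17, 21, 22, 24, 26, 28, 30}


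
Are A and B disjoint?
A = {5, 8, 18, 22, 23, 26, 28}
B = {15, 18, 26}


Disjoint means A ∩ B = ∅.
A ∩ B = {18, 26}
A ∩ B ≠ ∅, so A and B are NOT disjoint.

No, A and B are not disjoint (A ∩ B = {18, 26})


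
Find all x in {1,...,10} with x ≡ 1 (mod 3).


Checking each candidate:
Condition: x in {1,...,10} with x ≡ 1 (mod 3)
Result = {1, 4, 7, 10}

{1, 4, 7, 10}


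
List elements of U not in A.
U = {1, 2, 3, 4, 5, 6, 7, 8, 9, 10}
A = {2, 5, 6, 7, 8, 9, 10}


Aᶜ = U \ A = elements in U but not in A
U = {1, 2, 3, 4, 5, 6, 7, 8, 9, 10}
A = {2, 5, 6, 7, 8, 9, 10}
Aᶜ = {1, 3, 4}

Aᶜ = {1, 3, 4}


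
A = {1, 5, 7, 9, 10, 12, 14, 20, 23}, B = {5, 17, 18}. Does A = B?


Two sets are equal iff they have exactly the same elements.
A = {1, 5, 7, 9, 10, 12, 14, 20, 23}
B = {5, 17, 18}
Differences: {1, 7, 9, 10, 12, 14, 17, 18, 20, 23}
A ≠ B

No, A ≠ B


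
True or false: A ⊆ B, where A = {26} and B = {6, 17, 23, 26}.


A ⊆ B means every element of A is in B.
All elements of A are in B.
So A ⊆ B.

Yes, A ⊆ B


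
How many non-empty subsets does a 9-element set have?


Total subsets = 2^n = 2^9 = 512
Non-empty subsets exclude the empty set: 2^n - 1
= 512 - 1
= 511

Number of non-empty subsets = 511


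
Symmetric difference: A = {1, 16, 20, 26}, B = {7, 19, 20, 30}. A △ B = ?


A △ B = (A \ B) ∪ (B \ A) = elements in exactly one of A or B
A \ B = {1, 16, 26}
B \ A = {7, 19, 30}
A △ B = {1, 7, 16, 19, 26, 30}

A △ B = {1, 7, 16, 19, 26, 30}


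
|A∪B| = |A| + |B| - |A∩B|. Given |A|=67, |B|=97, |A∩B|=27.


|A ∪ B| = |A| + |B| - |A ∩ B|
= 67 + 97 - 27
= 137

|A ∪ B| = 137


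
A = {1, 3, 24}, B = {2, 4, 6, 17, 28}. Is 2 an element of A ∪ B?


A = {1, 3, 24}, B = {2, 4, 6, 17, 28}
A ∪ B = all elements in A or B
A ∪ B = {1, 2, 3, 4, 6, 17, 24, 28}
Checking if 2 ∈ A ∪ B
2 is in A ∪ B → True

2 ∈ A ∪ B


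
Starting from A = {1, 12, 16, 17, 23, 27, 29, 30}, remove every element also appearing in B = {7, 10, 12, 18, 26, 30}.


A \ B = elements in A but not in B
A = {1, 12, 16, 17, 23, 27, 29, 30}
B = {7, 10, 12, 18, 26, 30}
Remove from A any elements in B
A \ B = {1, 16, 17, 23, 27, 29}

A \ B = {1, 16, 17, 23, 27, 29}


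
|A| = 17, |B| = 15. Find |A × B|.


|A × B| = |A| × |B|
= 17 × 15
= 255

|A × B| = 255


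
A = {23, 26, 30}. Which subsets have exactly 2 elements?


|A| = 3, so A has C(3,2) = 3 subsets of size 2.
Enumerate by choosing 2 elements from A at a time:
{23, 26}, {23, 30}, {26, 30}

2-element subsets (3 total): {23, 26}, {23, 30}, {26, 30}


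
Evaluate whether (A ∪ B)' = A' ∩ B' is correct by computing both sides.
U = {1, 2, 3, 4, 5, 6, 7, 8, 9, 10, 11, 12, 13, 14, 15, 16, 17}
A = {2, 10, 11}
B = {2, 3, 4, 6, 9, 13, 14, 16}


LHS: A ∪ B = {2, 3, 4, 6, 9, 10, 11, 13, 14, 16}
(A ∪ B)' = U \ (A ∪ B) = {1, 5, 7, 8, 12, 15, 17}
A' = {1, 3, 4, 5, 6, 7, 8, 9, 12, 13, 14, 15, 16, 17}, B' = {1, 5, 7, 8, 10, 11, 12, 15, 17}
Claimed RHS: A' ∩ B' = {1, 5, 7, 8, 12, 15, 17}
Identity is VALID: LHS = RHS = {1, 5, 7, 8, 12, 15, 17} ✓

Identity is valid. (A ∪ B)' = A' ∩ B' = {1, 5, 7, 8, 12, 15, 17}


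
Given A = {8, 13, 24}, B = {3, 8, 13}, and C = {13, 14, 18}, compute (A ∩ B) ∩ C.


A ∩ B = {8, 13}
(A ∩ B) ∩ C = {13}

A ∩ B ∩ C = {13}


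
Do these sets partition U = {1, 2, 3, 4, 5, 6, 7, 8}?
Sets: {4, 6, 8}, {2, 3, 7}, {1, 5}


A partition requires: (1) non-empty parts, (2) pairwise disjoint, (3) union = U
Parts: {4, 6, 8}, {2, 3, 7}, {1, 5}
Union of parts: {1, 2, 3, 4, 5, 6, 7, 8}
U = {1, 2, 3, 4, 5, 6, 7, 8}
All non-empty? True
Pairwise disjoint? True
Covers U? True

Yes, valid partition


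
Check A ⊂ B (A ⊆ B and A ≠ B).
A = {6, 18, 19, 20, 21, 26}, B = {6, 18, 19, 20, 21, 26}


A ⊂ B requires: A ⊆ B AND A ≠ B.
A ⊆ B? Yes
A = B? Yes
A = B, so A is not a PROPER subset.

No, A is not a proper subset of B


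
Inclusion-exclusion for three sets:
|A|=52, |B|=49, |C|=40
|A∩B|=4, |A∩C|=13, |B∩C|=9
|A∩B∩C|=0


|A∪B∪C| = |A|+|B|+|C| - |A∩B|-|A∩C|-|B∩C| + |A∩B∩C|
= 52+49+40 - 4-13-9 + 0
= 141 - 26 + 0
= 115

|A ∪ B ∪ C| = 115


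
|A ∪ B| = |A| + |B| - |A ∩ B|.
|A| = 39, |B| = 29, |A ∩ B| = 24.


|A ∪ B| = |A| + |B| - |A ∩ B|
= 39 + 29 - 24
= 44

|A ∪ B| = 44


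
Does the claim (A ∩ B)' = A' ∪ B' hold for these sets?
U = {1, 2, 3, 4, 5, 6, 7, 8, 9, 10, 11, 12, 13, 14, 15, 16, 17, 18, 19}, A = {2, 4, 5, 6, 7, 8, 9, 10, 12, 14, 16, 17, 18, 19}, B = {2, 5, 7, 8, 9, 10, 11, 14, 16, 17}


LHS: A ∩ B = {2, 5, 7, 8, 9, 10, 14, 16, 17}
(A ∩ B)' = U \ (A ∩ B) = {1, 3, 4, 6, 11, 12, 13, 15, 18, 19}
A' = {1, 3, 11, 13, 15}, B' = {1, 3, 4, 6, 12, 13, 15, 18, 19}
Claimed RHS: A' ∪ B' = {1, 3, 4, 6, 11, 12, 13, 15, 18, 19}
Identity is VALID: LHS = RHS = {1, 3, 4, 6, 11, 12, 13, 15, 18, 19} ✓

Identity is valid. (A ∩ B)' = A' ∪ B' = {1, 3, 4, 6, 11, 12, 13, 15, 18, 19}


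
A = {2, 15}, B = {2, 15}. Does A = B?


Two sets are equal iff they have exactly the same elements.
A = {2, 15}
B = {2, 15}
Same elements → A = B

Yes, A = B


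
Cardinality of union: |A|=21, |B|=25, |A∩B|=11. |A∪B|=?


|A ∪ B| = |A| + |B| - |A ∩ B|
= 21 + 25 - 11
= 35

|A ∪ B| = 35


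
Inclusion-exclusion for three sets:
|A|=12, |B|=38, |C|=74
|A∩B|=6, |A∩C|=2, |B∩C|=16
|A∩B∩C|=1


|A∪B∪C| = |A|+|B|+|C| - |A∩B|-|A∩C|-|B∩C| + |A∩B∩C|
= 12+38+74 - 6-2-16 + 1
= 124 - 24 + 1
= 101

|A ∪ B ∪ C| = 101


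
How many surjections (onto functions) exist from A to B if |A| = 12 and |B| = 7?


n = |A| = 12, k = |B| = 7. Surjections via inclusion-exclusion:
S(n,k) = Σ(-1)^i × C(k,i) × (k-i)^n, i=0 to k
i=0: (-1)^0×C(7,0)×7^12 = 13841287201
i=1: (-1)^1×C(7,1)×6^12 = -15237476352
i=2: (-1)^2×C(7,2)×5^12 = 5126953125
i=3: (-1)^3×C(7,3)×4^12 = -587202560
i=4: (-1)^4×C(7,4)×3^12 = 18600435
i=5: (-1)^5×C(7,5)×2^12 = -86016
i=6: (-1)^6×C(7,6)×1^12 = 7
i=7: (-1)^7×C(7,7)×0^12 = 0
Total = 3162075840

Number of surjections = 3162075840


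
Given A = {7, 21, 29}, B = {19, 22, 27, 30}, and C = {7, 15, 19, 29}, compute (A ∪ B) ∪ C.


A ∪ B = {7, 19, 21, 22, 27, 29, 30}
(A ∪ B) ∪ C = {7, 15, 19, 21, 22, 27, 29, 30}

A ∪ B ∪ C = {7, 15, 19, 21, 22, 27, 29, 30}
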